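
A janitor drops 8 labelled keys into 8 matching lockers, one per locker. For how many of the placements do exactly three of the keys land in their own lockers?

2464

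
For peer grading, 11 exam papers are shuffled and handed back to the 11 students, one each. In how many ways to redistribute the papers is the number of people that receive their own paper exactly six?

20328

Choose which 6 of the 11 are fixed: C(11,6) = 462.
The remaining 5 must be deranged: !5 = 44.
Total: 462 × 44 = 20328.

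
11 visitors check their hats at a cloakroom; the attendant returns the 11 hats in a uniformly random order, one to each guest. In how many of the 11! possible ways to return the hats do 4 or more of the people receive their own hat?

Sum C(11,i)·!(11-i) for i = 4..11:
  i=4: C(11,4)·!7 = 330·1854 = 611820
  i=5: C(11,5)·!6 = 462·265 = 122430
  i=6: C(11,6)·!5 = 462·44 = 20328
  i=7: C(11,7)·!4 = 330·9 = 2970
  i=8: C(11,8)·!3 = 165·2 = 330
  i=9: C(11,9)·!2 = 55·1 = 55
  i=10: C(11,10)·!1 = 11·0 = 0
  i=11: C(11,11)·!0 = 1·1 = 1
Total = 757934.

757934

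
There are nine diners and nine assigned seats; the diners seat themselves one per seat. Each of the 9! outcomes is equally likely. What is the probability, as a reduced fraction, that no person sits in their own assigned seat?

Favorable outcomes: !9 = 133496.
Total outcomes: 9! = 362880.
Probability = 133496/362880 = 16687/45360.

16687/45360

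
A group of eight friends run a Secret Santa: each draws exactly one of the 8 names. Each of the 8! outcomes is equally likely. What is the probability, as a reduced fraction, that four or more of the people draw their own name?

257/13440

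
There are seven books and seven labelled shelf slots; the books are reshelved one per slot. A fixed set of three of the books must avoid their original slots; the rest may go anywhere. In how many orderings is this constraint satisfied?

Let A_j be the event that the j-th constrained one is fixed. By inclusion-exclusion over the 3 events:
Σ_{j=0}^{3} (-1)^j C(3,j)(7-j)!
= C(3,0)·7! - C(3,1)·6! + C(3,2)·5! - C(3,3)·4!
= 5040 - 2160 + 360 - 24
= 3216

3216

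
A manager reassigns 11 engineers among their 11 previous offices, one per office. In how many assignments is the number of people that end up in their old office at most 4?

39770686

# with exactly i fixed is C(11,i)·!(11-i); sum over i=0..4:
  i=0: C(11,0)·!11 = 1·14684570 = 14684570
  i=1: C(11,1)·!10 = 11·1334961 = 14684571
  i=2: C(11,2)·!9 = 55·133496 = 7342280
  i=3: C(11,3)·!8 = 165·14833 = 2447445
  i=4: C(11,4)·!7 = 330·1854 = 611820
Total = 39770686.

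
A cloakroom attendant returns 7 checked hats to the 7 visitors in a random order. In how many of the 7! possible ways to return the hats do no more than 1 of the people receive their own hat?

3709

# with exactly i fixed is C(7,i)·!(7-i); sum over i=0..1:
  i=0: C(7,0)·!7 = 1·1854 = 1854
  i=1: C(7,1)·!6 = 7·265 = 1855
Total = 3709.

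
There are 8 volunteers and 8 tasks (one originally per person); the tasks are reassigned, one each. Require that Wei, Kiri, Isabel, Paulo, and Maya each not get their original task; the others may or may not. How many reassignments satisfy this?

21234

Inclusion-exclusion on the 5 forbidden self-matches:
Σ_{j=0}^{5} (-1)^j C(5,j)(8-j)!
= C(5,0)·8! - C(5,1)·7! + C(5,2)·6! - C(5,3)·5! + C(5,4)·4! - C(5,5)·3!
= 40320 - 25200 + 7200 - 1200 + 120 - 6
= 21234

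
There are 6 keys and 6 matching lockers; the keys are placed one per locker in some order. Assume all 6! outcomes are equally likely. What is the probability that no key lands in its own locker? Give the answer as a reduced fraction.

Favorable outcomes: !6 = 265.
Total outcomes: 6! = 720.
Probability = 265/720 = 53/144.

53/144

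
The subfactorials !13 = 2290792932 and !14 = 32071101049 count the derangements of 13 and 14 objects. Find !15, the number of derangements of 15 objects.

481066515734

!15 = (15-1)·(!14 + !13) = 14·(32071101049 + 2290792932) = 14·34361893981 = 481066515734.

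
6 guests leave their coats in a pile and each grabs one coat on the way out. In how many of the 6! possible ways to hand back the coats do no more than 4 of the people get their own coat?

# with exactly i fixed is C(6,i)·!(6-i); sum over i=0..4:
  i=0: C(6,0)·!6 = 1·265 = 265
  i=1: C(6,1)·!5 = 6·44 = 264
  i=2: C(6,2)·!4 = 15·9 = 135
  i=3: C(6,3)·!3 = 20·2 = 40
  i=4: C(6,4)·!2 = 15·1 = 15
Total = 719.

719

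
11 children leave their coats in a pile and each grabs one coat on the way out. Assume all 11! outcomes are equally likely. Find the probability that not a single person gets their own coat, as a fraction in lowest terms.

1468457/3991680

Favorable outcomes: !11 = 14684570.
Total outcomes: 11! = 39916800.
Probability = 14684570/39916800 = 1468457/3991680.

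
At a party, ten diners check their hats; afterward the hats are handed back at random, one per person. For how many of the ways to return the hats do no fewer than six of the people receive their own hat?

Sum C(10,i)·!(10-i) for i = 6..10:
  i=6: C(10,6)·!4 = 210·9 = 1890
  i=7: C(10,7)·!3 = 120·2 = 240
  i=8: C(10,8)·!2 = 45·1 = 45
  i=9: C(10,9)·!1 = 10·0 = 0
  i=10: C(10,10)·!0 = 1·1 = 1
Total = 2176.

2176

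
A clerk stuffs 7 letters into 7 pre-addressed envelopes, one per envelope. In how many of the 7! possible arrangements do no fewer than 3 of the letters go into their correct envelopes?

# with exactly i fixed is C(7,i)·!(7-i); sum over i=3..7:
  i=3: C(7,3)·!4 = 35·9 = 315
  i=4: C(7,4)·!3 = 35·2 = 70
  i=5: C(7,5)·!2 = 21·1 = 21
  i=6: C(7,6)·!1 = 7·0 = 0
  i=7: C(7,7)·!0 = 1·1 = 1
Total = 407.

407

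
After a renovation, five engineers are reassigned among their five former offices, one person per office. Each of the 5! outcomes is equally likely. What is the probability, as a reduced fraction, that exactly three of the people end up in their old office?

1/12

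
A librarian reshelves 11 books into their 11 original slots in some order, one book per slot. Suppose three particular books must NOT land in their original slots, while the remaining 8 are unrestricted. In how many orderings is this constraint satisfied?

Inclusion-exclusion on the 3 forbidden self-matches:
Σ_{j=0}^{3} (-1)^j C(3,j)(11-j)!
= C(3,0)·11! - C(3,1)·10! + C(3,2)·9! - C(3,3)·8!
= 39916800 - 10886400 + 1088640 - 40320
= 30078720

30078720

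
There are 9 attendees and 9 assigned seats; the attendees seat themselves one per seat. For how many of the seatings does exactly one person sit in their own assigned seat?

133497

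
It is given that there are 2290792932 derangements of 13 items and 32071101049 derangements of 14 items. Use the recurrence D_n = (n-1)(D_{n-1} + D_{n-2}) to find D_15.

481066515734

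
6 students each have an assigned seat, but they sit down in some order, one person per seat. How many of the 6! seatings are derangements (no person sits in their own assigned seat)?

265

!6 = 6! · Σ_{k=0}^{6} (-1)^k/k!
= 6! - 6!/1! + 6!/2! - 6!/3! + 6!/4! - 6!/5! + 6!/6!
= 720 - 720 + 360 - 120 + 30 - 6 + 1
= 265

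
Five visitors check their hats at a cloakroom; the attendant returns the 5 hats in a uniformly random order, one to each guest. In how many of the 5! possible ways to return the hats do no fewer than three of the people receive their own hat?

11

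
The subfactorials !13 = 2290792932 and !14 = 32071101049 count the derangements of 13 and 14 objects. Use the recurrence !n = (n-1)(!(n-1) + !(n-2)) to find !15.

481066515734

!15 = (15-1)·(!14 + !13) = 14·(32071101049 + 2290792932) = 14·34361893981 = 481066515734.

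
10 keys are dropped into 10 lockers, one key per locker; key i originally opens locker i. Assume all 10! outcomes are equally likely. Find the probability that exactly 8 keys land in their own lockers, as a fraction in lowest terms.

1/80640

Favorable outcomes: C(10,8)·!2 = 45·1 = 45.
Total outcomes: 10! = 3628800.
Probability = 45/3628800 = 1/80640.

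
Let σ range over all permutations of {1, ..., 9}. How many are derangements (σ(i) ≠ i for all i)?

By inclusion-exclusion, !9 = Σ (-1)^k · 9!/k! for k=0..9
= 9! - 9!/1! + 9!/2! - 9!/3! + 9!/4! - 9!/5! + 9!/6! - 9!/7! + 9!/8! - 9!/9!
= 362880 - 362880 + 181440 - 60480 + 15120 - 3024 + 504 - 72 + 9 - 1
= 133496

133496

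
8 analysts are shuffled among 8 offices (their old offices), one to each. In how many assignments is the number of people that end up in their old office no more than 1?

29665

# with exactly i fixed is C(8,i)·!(8-i); sum over i=0..1:
  i=0: C(8,0)·!8 = 1·14833 = 14833
  i=1: C(8,1)·!7 = 8·1854 = 14832
Total = 29665.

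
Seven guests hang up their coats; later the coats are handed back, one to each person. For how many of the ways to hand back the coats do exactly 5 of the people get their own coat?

21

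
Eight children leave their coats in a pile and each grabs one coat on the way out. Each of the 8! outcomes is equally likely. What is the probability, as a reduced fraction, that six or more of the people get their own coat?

Favorable outcomes: Σ_{i≥6} C(8,i)·!(8-i) = 28·1 + 8·0 + 1·1 = 29.
Total outcomes: 8! = 40320.
Probability = 29/40320 = 29/40320.

29/40320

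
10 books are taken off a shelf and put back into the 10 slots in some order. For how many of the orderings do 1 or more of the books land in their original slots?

Sum C(10,i)·!(10-i) for i = 1..10:
  i=1: C(10,1)·!9 = 10·133496 = 1334960
  i=2: C(10,2)·!8 = 45·14833 = 667485
  i=3: C(10,3)·!7 = 120·1854 = 222480
  i=4: C(10,4)·!6 = 210·265 = 55650
  i=5: C(10,5)·!5 = 252·44 = 11088
  i=6: C(10,6)·!4 = 210·9 = 1890
  i=7: C(10,7)·!3 = 120·2 = 240
  i=8: C(10,8)·!2 = 45·1 = 45
  i=9: C(10,9)·!1 = 10·0 = 0
  i=10: C(10,10)·!0 = 1·1 = 1
Total = 2293839.

2293839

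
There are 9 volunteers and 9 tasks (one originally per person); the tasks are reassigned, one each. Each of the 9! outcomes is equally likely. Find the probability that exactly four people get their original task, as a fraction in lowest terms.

11/720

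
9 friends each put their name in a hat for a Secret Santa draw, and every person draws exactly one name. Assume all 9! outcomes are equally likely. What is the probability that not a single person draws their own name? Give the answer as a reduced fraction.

16687/45360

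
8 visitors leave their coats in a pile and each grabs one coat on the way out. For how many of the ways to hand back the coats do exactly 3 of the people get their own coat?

Choose which 3 of the 8 are fixed: C(8,3) = 56.
The other 5 form a derangement: !5 = 44.
Total: 56 × 44 = 2464.

2464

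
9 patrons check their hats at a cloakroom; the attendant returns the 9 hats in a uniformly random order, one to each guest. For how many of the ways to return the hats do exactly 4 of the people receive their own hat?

5544

Choose which 4 of the 9 are fixed: C(9,4) = 126.
The remaining 5 must be deranged: !5 = 44.
Total: 126 × 44 = 5544.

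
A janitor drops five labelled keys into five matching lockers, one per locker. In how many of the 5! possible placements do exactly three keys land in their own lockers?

Choose which 3 of the 5 are fixed: C(5,3) = 10.
The remaining 2 must be deranged: !2 = 1.
Total: 10 × 1 = 10.

10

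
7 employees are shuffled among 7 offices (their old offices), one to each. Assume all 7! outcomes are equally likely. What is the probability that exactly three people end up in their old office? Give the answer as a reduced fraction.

1/16

Favorable outcomes: C(7,3)·!4 = 35·9 = 315.
Total outcomes: 7! = 5040.
Probability = 315/5040 = 1/16.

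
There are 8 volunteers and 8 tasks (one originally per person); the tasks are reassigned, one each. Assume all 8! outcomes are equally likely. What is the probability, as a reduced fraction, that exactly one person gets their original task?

103/280

Favorable outcomes: C(8,1)·!7 = 8·1854 = 14832.
Total outcomes: 8! = 40320.
Probability = 14832/40320 = 103/280.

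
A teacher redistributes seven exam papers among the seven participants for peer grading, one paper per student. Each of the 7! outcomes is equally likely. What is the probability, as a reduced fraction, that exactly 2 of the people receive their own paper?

Favorable outcomes: C(7,2)·!5 = 21·44 = 924.
Total outcomes: 7! = 5040.
Probability = 924/5040 = 11/60.

11/60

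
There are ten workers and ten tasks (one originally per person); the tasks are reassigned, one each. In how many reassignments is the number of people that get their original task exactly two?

667485

Pick the 2 fixed positions: C(10,2) = 45 ways.
The remaining 8 must be deranged: !8 = 14833.
Total: 45 × 14833 = 667485.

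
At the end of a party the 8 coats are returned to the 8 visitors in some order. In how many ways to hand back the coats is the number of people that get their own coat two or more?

10655

# with exactly i fixed is C(8,i)·!(8-i); sum over i=2..8:
  i=2: C(8,2)·!6 = 28·265 = 7420
  i=3: C(8,3)·!5 = 56·44 = 2464
  i=4: C(8,4)·!4 = 70·9 = 630
  i=5: C(8,5)·!3 = 56·2 = 112
  i=6: C(8,6)·!2 = 28·1 = 28
  i=7: C(8,7)·!1 = 8·0 = 0
  i=8: C(8,8)·!0 = 1·1 = 1
Total = 10655.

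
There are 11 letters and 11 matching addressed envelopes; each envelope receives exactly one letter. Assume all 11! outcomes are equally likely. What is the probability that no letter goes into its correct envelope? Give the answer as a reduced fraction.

1468457/3991680

Favorable outcomes: !11 = 14684570.
Total outcomes: 11! = 39916800.
Probability = 14684570/39916800 = 1468457/3991680.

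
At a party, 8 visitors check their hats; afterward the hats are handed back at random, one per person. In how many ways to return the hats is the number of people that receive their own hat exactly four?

Pick the 4 fixed positions: C(8,4) = 70 ways.
The other 4 form a derangement: !4 = 9.
Total: 70 × 9 = 630.

630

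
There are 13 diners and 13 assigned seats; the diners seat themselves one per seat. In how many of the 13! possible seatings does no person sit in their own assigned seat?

2290792932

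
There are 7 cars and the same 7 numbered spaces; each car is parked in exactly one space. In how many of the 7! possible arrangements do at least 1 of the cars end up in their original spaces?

Sum C(7,i)·!(7-i) for i = 1..7:
  i=1: C(7,1)·!6 = 7·265 = 1855
  i=2: C(7,2)·!5 = 21·44 = 924
  i=3: C(7,3)·!4 = 35·9 = 315
  i=4: C(7,4)·!3 = 35·2 = 70
  i=5: C(7,5)·!2 = 21·1 = 21
  i=6: C(7,6)·!1 = 7·0 = 0
  i=7: C(7,7)·!0 = 1·1 = 1
Total = 3186.

3186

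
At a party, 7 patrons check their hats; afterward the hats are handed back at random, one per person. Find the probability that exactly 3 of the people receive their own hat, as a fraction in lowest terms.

Favorable outcomes: C(7,3)·!4 = 35·9 = 315.
Total outcomes: 7! = 5040.
Probability = 315/5040 = 1/16.

1/16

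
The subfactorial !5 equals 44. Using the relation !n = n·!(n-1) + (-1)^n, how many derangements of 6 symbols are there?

265

!6 = 6·44 + 1 = 265.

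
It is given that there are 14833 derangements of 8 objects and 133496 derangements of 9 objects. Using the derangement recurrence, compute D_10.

D_10 = (10-1)·(D_9 + D_8) = 9·(133496 + 14833) = 9·148329 = 1334961.

1334961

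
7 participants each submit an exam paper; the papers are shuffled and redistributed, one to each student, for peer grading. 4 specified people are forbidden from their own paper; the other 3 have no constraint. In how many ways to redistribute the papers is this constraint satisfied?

2790

Inclusion-exclusion on the 4 forbidden self-matches:
Σ_{j=0}^{4} (-1)^j C(4,j)(7-j)!
= C(4,0)·7! - C(4,1)·6! + C(4,2)·5! - C(4,3)·4! + C(4,4)·3!
= 5040 - 2880 + 720 - 96 + 6
= 2790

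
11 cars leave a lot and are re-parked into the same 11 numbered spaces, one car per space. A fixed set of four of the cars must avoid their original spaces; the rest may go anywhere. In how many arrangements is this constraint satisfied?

27422640

Let A_j be the event that the j-th constrained one is fixed. By inclusion-exclusion over the 4 events:
Σ_{j=0}^{4} (-1)^j C(4,j)(11-j)!
= C(4,0)·11! - C(4,1)·10! + C(4,2)·9! - C(4,3)·8! + C(4,4)·7!
= 39916800 - 14515200 + 2177280 - 161280 + 5040
= 27422640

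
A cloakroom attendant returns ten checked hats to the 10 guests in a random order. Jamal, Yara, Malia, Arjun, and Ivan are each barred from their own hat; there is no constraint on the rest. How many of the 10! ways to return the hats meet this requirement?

Inclusion-exclusion on the 5 forbidden self-matches:
Σ_{j=0}^{5} (-1)^j C(5,j)(10-j)!
= C(5,0)·10! - C(5,1)·9! + C(5,2)·8! - C(5,3)·7! + C(5,4)·6! - C(5,5)·5!
= 3628800 - 1814400 + 403200 - 50400 + 3600 - 120
= 2170680

2170680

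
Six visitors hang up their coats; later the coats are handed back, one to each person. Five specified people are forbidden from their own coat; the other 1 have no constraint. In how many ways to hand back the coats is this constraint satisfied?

309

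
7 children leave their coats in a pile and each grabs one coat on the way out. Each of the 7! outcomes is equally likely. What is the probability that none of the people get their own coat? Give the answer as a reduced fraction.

Favorable outcomes: !7 = 1854.
Total outcomes: 7! = 5040.
Probability = 1854/5040 = 103/280.

103/280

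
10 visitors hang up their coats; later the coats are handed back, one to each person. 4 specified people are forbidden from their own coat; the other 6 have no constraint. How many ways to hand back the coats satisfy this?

Inclusion-exclusion on the 4 forbidden self-matches:
Σ_{j=0}^{4} (-1)^j C(4,j)(10-j)!
= C(4,0)·10! - C(4,1)·9! + C(4,2)·8! - C(4,3)·7! + C(4,4)·6!
= 3628800 - 1451520 + 241920 - 20160 + 720
= 2399760

2399760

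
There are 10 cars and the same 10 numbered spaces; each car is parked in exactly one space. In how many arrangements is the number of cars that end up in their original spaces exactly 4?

55650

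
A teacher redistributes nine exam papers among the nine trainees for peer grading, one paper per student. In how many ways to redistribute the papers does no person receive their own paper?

133496

!9 is the nearest integer to 9!/e.
9! = 362880, and 362880/e ≈ 133496.09, so !9 = 133496.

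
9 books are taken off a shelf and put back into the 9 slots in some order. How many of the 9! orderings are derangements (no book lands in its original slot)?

133496

By inclusion-exclusion, !9 = Σ (-1)^k · 9!/k! for k=0..9
= 9! - 9!/1! + 9!/2! - 9!/3! + 9!/4! - 9!/5! + 9!/6! - 9!/7! + 9!/8! - 9!/9!
= 362880 - 362880 + 181440 - 60480 + 15120 - 3024 + 504 - 72 + 9 - 1
= 133496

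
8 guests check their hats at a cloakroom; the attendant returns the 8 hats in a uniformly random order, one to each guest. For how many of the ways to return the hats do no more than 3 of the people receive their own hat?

39549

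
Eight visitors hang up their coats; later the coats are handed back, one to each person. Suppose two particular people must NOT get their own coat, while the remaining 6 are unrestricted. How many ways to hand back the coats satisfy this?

30960

Inclusion-exclusion on the 2 forbidden self-matches:
Σ_{j=0}^{2} (-1)^j C(2,j)(8-j)!
= C(2,0)·8! - C(2,1)·7! + C(2,2)·6!
= 40320 - 10080 + 720
= 30960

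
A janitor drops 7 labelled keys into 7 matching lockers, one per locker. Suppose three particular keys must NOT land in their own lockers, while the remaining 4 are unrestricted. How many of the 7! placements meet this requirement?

Inclusion-exclusion on the 3 forbidden self-matches:
Σ_{j=0}^{3} (-1)^j C(3,j)(7-j)!
= C(3,0)·7! - C(3,1)·6! + C(3,2)·5! - C(3,3)·4!
= 5040 - 2160 + 360 - 24
= 3216

3216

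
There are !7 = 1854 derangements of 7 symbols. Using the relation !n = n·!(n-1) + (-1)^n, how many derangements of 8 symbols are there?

14833

!8 = 8·1854 + 1 = 14833.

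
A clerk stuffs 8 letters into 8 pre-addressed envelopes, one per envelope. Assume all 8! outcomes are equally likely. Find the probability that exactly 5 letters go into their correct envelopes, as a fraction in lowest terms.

Favorable outcomes: C(8,5)·!3 = 56·2 = 112.
Total outcomes: 8! = 40320.
Probability = 112/40320 = 1/360.

1/360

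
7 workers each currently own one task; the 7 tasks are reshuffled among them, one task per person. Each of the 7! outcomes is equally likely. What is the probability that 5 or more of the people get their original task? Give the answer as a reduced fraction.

Favorable outcomes: Σ_{i≥5} C(7,i)·!(7-i) = 21·1 + 7·0 + 1·1 = 22.
Total outcomes: 7! = 5040.
Probability = 22/5040 = 11/2520.

11/2520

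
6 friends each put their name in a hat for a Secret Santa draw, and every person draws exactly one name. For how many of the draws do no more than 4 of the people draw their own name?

# with exactly i fixed is C(6,i)·!(6-i); sum over i=0..4:
  i=0: C(6,0)·!6 = 1·265 = 265
  i=1: C(6,1)·!5 = 6·44 = 264
  i=2: C(6,2)·!4 = 15·9 = 135
  i=3: C(6,3)·!3 = 20·2 = 40
  i=4: C(6,4)·!2 = 15·1 = 15
Total = 719.

719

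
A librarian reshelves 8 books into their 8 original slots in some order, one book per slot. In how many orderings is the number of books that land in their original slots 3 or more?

3235

# with exactly i fixed is C(8,i)·!(8-i); sum over i=3..8:
  i=3: C(8,3)·!5 = 56·44 = 2464
  i=4: C(8,4)·!4 = 70·9 = 630
  i=5: C(8,5)·!3 = 56·2 = 112
  i=6: C(8,6)·!2 = 28·1 = 28
  i=7: C(8,7)·!1 = 8·0 = 0
  i=8: C(8,8)·!0 = 1·1 = 1
Total = 3235.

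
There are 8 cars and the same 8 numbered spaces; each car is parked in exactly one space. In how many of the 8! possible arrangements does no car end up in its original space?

By inclusion-exclusion, !8 = Σ (-1)^k · 8!/k! for k=0..8
= 8! - 8!/1! + 8!/2! - 8!/3! + 8!/4! - 8!/5! + 8!/6! - 8!/7! + 8!/8!
= 40320 - 40320 + 20160 - 6720 + 1680 - 336 + 56 - 8 + 1
= 14833

14833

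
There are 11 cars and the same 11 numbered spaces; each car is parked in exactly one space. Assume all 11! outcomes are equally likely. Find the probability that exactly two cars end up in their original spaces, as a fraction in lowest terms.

16687/90720

Favorable outcomes: C(11,2)·!9 = 55·133496 = 7342280.
Total outcomes: 11! = 39916800.
Probability = 7342280/39916800 = 16687/90720.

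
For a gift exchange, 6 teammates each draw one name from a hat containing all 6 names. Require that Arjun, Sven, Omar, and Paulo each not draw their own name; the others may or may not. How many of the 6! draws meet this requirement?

Inclusion-exclusion on the 4 forbidden self-matches:
Σ_{j=0}^{4} (-1)^j C(4,j)(6-j)!
= C(4,0)·6! - C(4,1)·5! + C(4,2)·4! - C(4,3)·3! + C(4,4)·2!
= 720 - 480 + 144 - 24 + 2
= 362

362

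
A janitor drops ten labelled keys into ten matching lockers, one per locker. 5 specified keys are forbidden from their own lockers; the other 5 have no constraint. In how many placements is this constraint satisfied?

2170680

Let A_j be the event that the j-th constrained one is fixed. By inclusion-exclusion over the 5 events:
Σ_{j=0}^{5} (-1)^j C(5,j)(10-j)!
= C(5,0)·10! - C(5,1)·9! + C(5,2)·8! - C(5,3)·7! + C(5,4)·6! - C(5,5)·5!
= 3628800 - 1814400 + 403200 - 50400 + 3600 - 120
= 2170680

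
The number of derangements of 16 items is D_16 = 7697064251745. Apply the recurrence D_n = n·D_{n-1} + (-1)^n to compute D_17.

130850092279664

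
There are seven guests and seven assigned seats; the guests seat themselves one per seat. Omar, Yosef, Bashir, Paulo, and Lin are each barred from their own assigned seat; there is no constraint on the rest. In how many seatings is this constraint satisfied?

2428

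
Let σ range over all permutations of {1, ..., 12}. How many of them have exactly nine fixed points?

440

Choose which 9 of the 12 are fixed: C(12,9) = 220.
The remaining 3 must be deranged: !3 = 2.
Total: 220 × 2 = 440.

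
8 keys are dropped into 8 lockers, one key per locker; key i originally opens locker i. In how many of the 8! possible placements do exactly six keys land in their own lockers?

Choose which 6 of the 8 are fixed: C(8,6) = 28.
The remaining 2 must be deranged: !2 = 1.
Total: 28 × 1 = 28.

28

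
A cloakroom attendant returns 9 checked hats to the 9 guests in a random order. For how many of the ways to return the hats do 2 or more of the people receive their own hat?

Sum C(9,i)·!(9-i) for i = 2..9:
  i=2: C(9,2)·!7 = 36·1854 = 66744
  i=3: C(9,3)·!6 = 84·265 = 22260
  i=4: C(9,4)·!5 = 126·44 = 5544
  i=5: C(9,5)·!4 = 126·9 = 1134
  i=6: C(9,6)·!3 = 84·2 = 168
  i=7: C(9,7)·!2 = 36·1 = 36
  i=8: C(9,8)·!1 = 9·0 = 0
  i=9: C(9,9)·!0 = 1·1 = 1
Total = 95887.

95887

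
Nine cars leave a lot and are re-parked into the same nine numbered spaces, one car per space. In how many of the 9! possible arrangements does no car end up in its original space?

Use !n = n·!(n-1) + (-1)^n.
!9 = 9·14833 - 1 = 133496

133496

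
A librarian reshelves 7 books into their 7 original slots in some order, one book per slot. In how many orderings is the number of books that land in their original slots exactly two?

924

Choose which 2 of the 7 are fixed: C(7,2) = 21.
The other 5 form a derangement: !5 = 44.
Total: 21 × 44 = 924.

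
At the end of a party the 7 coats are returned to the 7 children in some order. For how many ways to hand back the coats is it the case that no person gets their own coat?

!7 is the nearest integer to 7!/e.
7! = 5040, and 5040/e ≈ 1854.11, so !7 = 1854.

1854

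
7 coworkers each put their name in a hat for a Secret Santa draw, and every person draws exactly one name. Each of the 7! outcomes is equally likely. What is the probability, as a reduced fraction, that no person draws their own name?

103/280

Favorable outcomes: !7 = 1854.
Total outcomes: 7! = 5040.
Probability = 1854/5040 = 103/280.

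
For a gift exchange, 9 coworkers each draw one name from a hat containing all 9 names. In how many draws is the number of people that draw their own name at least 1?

229384

Sum C(9,i)·!(9-i) for i = 1..9:
  i=1: C(9,1)·!8 = 9·14833 = 133497
  i=2: C(9,2)·!7 = 36·1854 = 66744
  i=3: C(9,3)·!6 = 84·265 = 22260
  i=4: C(9,4)·!5 = 126·44 = 5544
  i=5: C(9,5)·!4 = 126·9 = 1134
  i=6: C(9,6)·!3 = 84·2 = 168
  i=7: C(9,7)·!2 = 36·1 = 36
  i=8: C(9,8)·!1 = 9·0 = 0
  i=9: C(9,9)·!0 = 1·1 = 1
Total = 229384.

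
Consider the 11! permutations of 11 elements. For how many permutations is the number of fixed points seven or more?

Sum C(11,i)·!(11-i) for i = 7..11:
  i=7: C(11,7)·!4 = 330·9 = 2970
  i=8: C(11,8)·!3 = 165·2 = 330
  i=9: C(11,9)·!2 = 55·1 = 55
  i=10: C(11,10)·!1 = 11·0 = 0
  i=11: C(11,11)·!0 = 1·1 = 1
Total = 3356.

3356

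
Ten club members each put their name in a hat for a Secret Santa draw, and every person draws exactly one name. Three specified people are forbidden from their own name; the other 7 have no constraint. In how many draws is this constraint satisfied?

2656080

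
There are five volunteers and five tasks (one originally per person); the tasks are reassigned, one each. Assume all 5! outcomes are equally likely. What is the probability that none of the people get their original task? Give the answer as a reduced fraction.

11/30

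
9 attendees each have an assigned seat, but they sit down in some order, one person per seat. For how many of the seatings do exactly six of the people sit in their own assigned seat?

Pick the 6 fixed positions: C(9,6) = 84 ways.
The other 3 form a derangement: !3 = 2.
Total: 84 × 2 = 168.

168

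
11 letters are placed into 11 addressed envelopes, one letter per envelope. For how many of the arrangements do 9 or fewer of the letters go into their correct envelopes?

Sum C(11,i)·!(11-i) for i = 0..9:
  i=0: C(11,0)·!11 = 1·14684570 = 14684570
  i=1: C(11,1)·!10 = 11·1334961 = 14684571
  i=2: C(11,2)·!9 = 55·133496 = 7342280
  i=3: C(11,3)·!8 = 165·14833 = 2447445
  i=4: C(11,4)·!7 = 330·1854 = 611820
  i=5: C(11,5)·!6 = 462·265 = 122430
  i=6: C(11,6)·!5 = 462·44 = 20328
  i=7: C(11,7)·!4 = 330·9 = 2970
  i=8: C(11,8)·!3 = 165·2 = 330
  i=9: C(11,9)·!2 = 55·1 = 55
Total = 39916799.

39916799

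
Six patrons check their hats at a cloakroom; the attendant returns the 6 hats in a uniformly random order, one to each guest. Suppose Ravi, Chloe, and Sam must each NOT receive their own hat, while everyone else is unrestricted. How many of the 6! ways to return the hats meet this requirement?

426

Inclusion-exclusion on the 3 forbidden self-matches:
Σ_{j=0}^{3} (-1)^j C(3,j)(6-j)!
= C(3,0)·6! - C(3,1)·5! + C(3,2)·4! - C(3,3)·3!
= 720 - 360 + 72 - 6
= 426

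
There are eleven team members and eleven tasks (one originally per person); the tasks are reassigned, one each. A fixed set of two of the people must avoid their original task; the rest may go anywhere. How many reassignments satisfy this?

Let A_j be the event that the j-th constrained one is fixed. By inclusion-exclusion over the 2 events:
Σ_{j=0}^{2} (-1)^j C(2,j)(11-j)!
= C(2,0)·11! - C(2,1)·10! + C(2,2)·9!
= 39916800 - 7257600 + 362880
= 33022080

33022080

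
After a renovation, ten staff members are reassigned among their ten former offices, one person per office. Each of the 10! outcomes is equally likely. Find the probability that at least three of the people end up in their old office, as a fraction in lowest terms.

Favorable outcomes: Σ_{i≥3} C(10,i)·!(10-i) = 120·1854 + 210·265 + 252·44 + 210·9 + 120·2 + 45·1 + 10·0 + 1·1 = 291394.
Total outcomes: 10! = 3628800.
Probability = 291394/3628800 = 145697/1814400.

145697/1814400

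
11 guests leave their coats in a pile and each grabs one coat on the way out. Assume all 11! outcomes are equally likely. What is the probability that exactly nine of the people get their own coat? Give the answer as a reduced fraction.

Favorable outcomes: C(11,9)·!2 = 55·1 = 55.
Total outcomes: 11! = 39916800.
Probability = 55/39916800 = 1/725760.

1/725760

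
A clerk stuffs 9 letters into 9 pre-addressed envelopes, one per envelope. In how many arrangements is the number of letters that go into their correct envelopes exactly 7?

36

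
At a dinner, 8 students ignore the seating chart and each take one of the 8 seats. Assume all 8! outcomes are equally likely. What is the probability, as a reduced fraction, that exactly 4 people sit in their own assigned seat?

1/64

Favorable outcomes: C(8,4)·!4 = 70·9 = 630.
Total outcomes: 8! = 40320.
Probability = 630/40320 = 1/64.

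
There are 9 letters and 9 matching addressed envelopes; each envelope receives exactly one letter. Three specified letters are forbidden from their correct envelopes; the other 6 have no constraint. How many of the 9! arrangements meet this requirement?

256320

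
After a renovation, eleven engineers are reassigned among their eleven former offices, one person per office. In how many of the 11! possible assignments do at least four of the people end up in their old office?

# with exactly i fixed is C(11,i)·!(11-i); sum over i=4..11:
  i=4: C(11,4)·!7 = 330·1854 = 611820
  i=5: C(11,5)·!6 = 462·265 = 122430
  i=6: C(11,6)·!5 = 462·44 = 20328
  i=7: C(11,7)·!4 = 330·9 = 2970
  i=8: C(11,8)·!3 = 165·2 = 330
  i=9: C(11,9)·!2 = 55·1 = 55
  i=10: C(11,10)·!1 = 11·0 = 0
  i=11: C(11,11)·!0 = 1·1 = 1
Total = 757934.

757934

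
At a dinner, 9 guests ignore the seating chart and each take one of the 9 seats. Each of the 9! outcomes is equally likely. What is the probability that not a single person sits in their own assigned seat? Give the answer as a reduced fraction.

Favorable outcomes: !9 = 133496.
Total outcomes: 9! = 362880.
Probability = 133496/362880 = 16687/45360.

16687/45360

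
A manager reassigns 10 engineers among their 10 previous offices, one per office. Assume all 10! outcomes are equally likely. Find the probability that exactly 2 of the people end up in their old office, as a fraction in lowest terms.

2119/11520

Favorable outcomes: C(10,2)·!8 = 45·14833 = 667485.
Total outcomes: 10! = 3628800.
Probability = 667485/3628800 = 2119/11520.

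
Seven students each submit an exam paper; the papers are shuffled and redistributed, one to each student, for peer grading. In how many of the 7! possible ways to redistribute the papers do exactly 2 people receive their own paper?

924

Choose which 2 of the 7 are fixed: C(7,2) = 21.
The other 5 form a derangement: !5 = 44.
Total: 21 × 44 = 924.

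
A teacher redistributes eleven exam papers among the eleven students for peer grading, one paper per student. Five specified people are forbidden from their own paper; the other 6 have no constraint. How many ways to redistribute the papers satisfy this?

Let A_j be the event that the j-th constrained one is fixed. By inclusion-exclusion over the 5 events:
Σ_{j=0}^{5} (-1)^j C(5,j)(11-j)!
= C(5,0)·11! - C(5,1)·10! + C(5,2)·9! - C(5,3)·8! + C(5,4)·7! - C(5,5)·6!
= 39916800 - 18144000 + 3628800 - 403200 + 25200 - 720
= 25022880

25022880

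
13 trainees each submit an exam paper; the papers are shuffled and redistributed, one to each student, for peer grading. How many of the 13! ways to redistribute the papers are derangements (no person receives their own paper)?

2290792932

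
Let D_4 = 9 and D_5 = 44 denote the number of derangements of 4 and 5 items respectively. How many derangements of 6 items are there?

265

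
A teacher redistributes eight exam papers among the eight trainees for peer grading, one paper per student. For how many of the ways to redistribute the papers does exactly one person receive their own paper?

14832

Choose which one of the 8 is fixed: C(8,1) = 8.
The other 7 form a derangement: !7 = 1854.
Total: 8 × 1854 = 14832.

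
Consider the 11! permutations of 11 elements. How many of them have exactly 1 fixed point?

14684571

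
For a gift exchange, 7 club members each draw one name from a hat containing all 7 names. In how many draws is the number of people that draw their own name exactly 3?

315

Pick the 3 fixed positions: C(7,3) = 35 ways.
The remaining 4 must be deranged: !4 = 9.
Total: 35 × 9 = 315.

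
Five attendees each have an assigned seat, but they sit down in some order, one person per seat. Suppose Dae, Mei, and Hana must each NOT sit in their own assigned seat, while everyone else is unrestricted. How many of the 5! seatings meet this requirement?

Let A_j be the event that the j-th constrained one is fixed. By inclusion-exclusion over the 3 events:
Σ_{j=0}^{3} (-1)^j C(3,j)(5-j)!
= C(3,0)·5! - C(3,1)·4! + C(3,2)·3! - C(3,3)·2!
= 120 - 72 + 18 - 2
= 64

64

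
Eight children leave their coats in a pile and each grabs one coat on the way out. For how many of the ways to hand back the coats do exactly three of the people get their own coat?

2464

Pick the 3 fixed positions: C(8,3) = 56 ways.
The other 5 form a derangement: !5 = 44.
Total: 56 × 44 = 2464.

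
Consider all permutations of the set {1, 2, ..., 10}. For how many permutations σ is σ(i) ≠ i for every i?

1334961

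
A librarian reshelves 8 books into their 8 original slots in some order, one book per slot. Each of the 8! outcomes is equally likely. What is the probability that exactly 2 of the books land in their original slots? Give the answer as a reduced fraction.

53/288

Favorable outcomes: C(8,2)·!6 = 28·265 = 7420.
Total outcomes: 8! = 40320.
Probability = 7420/40320 = 53/288.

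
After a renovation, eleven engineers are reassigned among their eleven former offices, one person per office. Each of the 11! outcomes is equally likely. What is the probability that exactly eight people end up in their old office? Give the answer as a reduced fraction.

Favorable outcomes: C(11,8)·!3 = 165·2 = 330.
Total outcomes: 11! = 39916800.
Probability = 330/39916800 = 1/120960.

1/120960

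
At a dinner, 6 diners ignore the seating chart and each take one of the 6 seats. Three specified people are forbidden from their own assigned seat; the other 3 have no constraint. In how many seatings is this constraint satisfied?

426

Inclusion-exclusion on the 3 forbidden self-matches:
Σ_{j=0}^{3} (-1)^j C(3,j)(6-j)!
= C(3,0)·6! - C(3,1)·5! + C(3,2)·4! - C(3,3)·3!
= 720 - 360 + 72 - 6
= 426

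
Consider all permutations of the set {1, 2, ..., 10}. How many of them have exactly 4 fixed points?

55650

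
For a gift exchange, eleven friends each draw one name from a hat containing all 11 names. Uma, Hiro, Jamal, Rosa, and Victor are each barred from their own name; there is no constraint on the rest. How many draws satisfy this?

Let A_j be the event that the j-th constrained one is fixed. By inclusion-exclusion over the 5 events:
Σ_{j=0}^{5} (-1)^j C(5,j)(11-j)!
= C(5,0)·11! - C(5,1)·10! + C(5,2)·9! - C(5,3)·8! + C(5,4)·7! - C(5,5)·6!
= 39916800 - 18144000 + 3628800 - 403200 + 25200 - 720
= 25022880

25022880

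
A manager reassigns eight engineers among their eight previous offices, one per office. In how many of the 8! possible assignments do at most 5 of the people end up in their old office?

# with exactly i fixed is C(8,i)·!(8-i); sum over i=0..5:
  i=0: C(8,0)·!8 = 1·14833 = 14833
  i=1: C(8,1)·!7 = 8·1854 = 14832
  i=2: C(8,2)·!6 = 28·265 = 7420
  i=3: C(8,3)·!5 = 56·44 = 2464
  i=4: C(8,4)·!4 = 70·9 = 630
  i=5: C(8,5)·!3 = 56·2 = 112
Total = 40291.

40291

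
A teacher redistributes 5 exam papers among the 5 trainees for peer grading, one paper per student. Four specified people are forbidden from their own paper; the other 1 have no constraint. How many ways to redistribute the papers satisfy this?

Let A_j be the event that the j-th constrained one is fixed. By inclusion-exclusion over the 4 events:
Σ_{j=0}^{4} (-1)^j C(4,j)(5-j)!
= C(4,0)·5! - C(4,1)·4! + C(4,2)·3! - C(4,3)·2! + C(4,4)·1!
= 120 - 96 + 36 - 8 + 1
= 53

53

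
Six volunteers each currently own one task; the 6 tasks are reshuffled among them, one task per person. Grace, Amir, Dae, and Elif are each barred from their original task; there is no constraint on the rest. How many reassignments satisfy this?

Inclusion-exclusion on the 4 forbidden self-matches:
Σ_{j=0}^{4} (-1)^j C(4,j)(6-j)!
= C(4,0)·6! - C(4,1)·5! + C(4,2)·4! - C(4,3)·3! + C(4,4)·2!
= 720 - 480 + 144 - 24 + 2
= 362

362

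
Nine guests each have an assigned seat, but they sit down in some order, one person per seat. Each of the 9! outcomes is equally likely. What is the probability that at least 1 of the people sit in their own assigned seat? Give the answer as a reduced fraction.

28673/45360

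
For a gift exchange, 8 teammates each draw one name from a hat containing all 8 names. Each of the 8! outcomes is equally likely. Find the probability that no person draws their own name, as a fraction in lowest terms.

2119/5760

Favorable outcomes: !8 = 14833.
Total outcomes: 8! = 40320.
Probability = 14833/40320 = 2119/5760.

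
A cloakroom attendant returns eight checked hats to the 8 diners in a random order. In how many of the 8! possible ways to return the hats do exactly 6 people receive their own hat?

28

Choose which 6 of the 8 are fixed: C(8,6) = 28.
The other 2 form a derangement: !2 = 1.
Total: 28 × 1 = 28.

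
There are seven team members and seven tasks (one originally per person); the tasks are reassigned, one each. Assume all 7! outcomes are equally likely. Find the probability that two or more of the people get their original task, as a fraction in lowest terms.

Favorable outcomes: Σ_{i≥2} C(7,i)·!(7-i) = 21·44 + 35·9 + 35·2 + 21·1 + 7·0 + 1·1 = 1331.
Total outcomes: 7! = 5040.
Probability = 1331/5040 = 1331/5040.

1331/5040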